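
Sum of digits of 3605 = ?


3 + 6 + 0 + 5 = 14


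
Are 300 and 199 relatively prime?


Euclidean algorithm:
300 = 1 * 199 + 101
199 = 1 * 101 + 98
101 = 1 * 98 + 3
98 = 32 * 3 + 2
3 = 1 * 2 + 1
2 = 2 * 1 + 0
GCD(300, 199) = 1

Yes, coprime (GCD = 1)


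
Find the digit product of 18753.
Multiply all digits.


1 × 8 × 7 × 5 × 3 = 840


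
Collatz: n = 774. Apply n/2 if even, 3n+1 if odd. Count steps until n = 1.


774 → 387 → 1162 → 581 → 1744 → 872 → 436 → 218 → 109 → 328 → 164 → 82 → 41 → 124 → 62 → 31 → 94 → 47 → 142 → 71 → 214 → 107 → 322 → 161 → 484 → 242 → 121 → 364 → 182 → 91 → 274 → 137 → 412 → 206 → 103 → 310 → 155 → 466 → 233 → 700 → 350 → 175 → 526 → 263 → 790 → 395 → 1186 → 593 → 1780 → 890 → 445 → 1336 → 668 → 334 → 167 → 502 → 251 → 754 → 377 → 1132 → 566 → 283 → 850 → 425 → 1276 → 638 → 319 → 958 → 479 → 1438 → 719 → 2158 → 1079 → 3238 → 1619 → 4858 → 2429 → 7288 → 3644 → 1822 → 911 → 2734 → 1367 → 4102 → 2051 → 6154 → 3077 → 9232 → 4616 → 2308 → 1154 → 577 → 1732 → 866 → 433 → 1300 → 650 → 325 → 976 → 488 → 244 → 122 → 61 → 184 → 92 → 46 → 23 → 70 → 35 → 106 → 53 → 160 → 80 → 40 → 20 → 10 → 5 → 16 → 8 → 4 → 2 → 1
Total steps = 121

121 steps


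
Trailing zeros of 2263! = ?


floor(2263/5) = 452
floor(2263/25) = 90
floor(2263/125) = 18
floor(2263/625) = 3
Total = 563

563 trailing zeros


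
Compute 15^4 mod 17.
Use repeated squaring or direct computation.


15^1 mod 17 = 15
15^2 mod 17 = 4
15^3 mod 17 = 9
15^4 mod 17 = 16


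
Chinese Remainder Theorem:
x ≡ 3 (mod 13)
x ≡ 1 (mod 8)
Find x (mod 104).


M = 13*8 = 104
M1 = M/13 = 8, M2 = M/8 = 13
M1^(-1) mod 13 = 5, M2^(-1) mod 8 = 5
x = 3*8*5 + 1*13*5 = 185
185 mod 104 = 81
Check: 81 mod 13 = 3 ✓, 81 mod 8 = 1 ✓

x ≡ 81 (mod 104)


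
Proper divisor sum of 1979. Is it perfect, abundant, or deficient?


Proper divisors: 1
Sum = 1 = 1
1 < 1979 → deficient

s(1979) = 1 (deficient)


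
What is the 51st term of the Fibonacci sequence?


Sequence: 1, 1, 2, 3, 5, 8, 13, 21, 34, 55, 89, 144, 233, 377, 610, 987, 1597, 2584, 4181, 6765, 10946, 17711, 28657, 46368, 75025, 121393, 196418, 317811, 514229, 832040, 1346269, 2178309, 3524578, 5702887, 9227465, 14930352, 24157817, 39088169, 63245986, 102334155, 165580141, 267914296, 433494437, 701408733, 1134903170, 1836311903, 2971215073, 4807526976, 7778742049, 12586269025, 20365011074
F(51) = 20365011074


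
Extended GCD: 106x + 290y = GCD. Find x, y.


Tabular extended Euclidean (each row: r = 106*s + 290*t):
r=106, s=1, t=0
r=290, s=0, t=1
q=0: r=106, s=1, t=0   [106*(1) + 290*(0) = 106]
q=2: r=78, s=-2, t=1   [106*(-2) + 290*(1) = 78]
q=1: r=28, s=3, t=-1   [106*(3) + 290*(-1) = 28]
q=2: r=22, s=-8, t=3   [106*(-8) + 290*(3) = 22]
q=1: r=6, s=11, t=-4   [106*(11) + 290*(-4) = 6]
q=3: r=4, s=-41, t=15   [106*(-41) + 290*(15) = 4]
q=1: r=2, s=52, t=-19   [106*(52) + 290*(-19) = 2]
q=2: r=0, s=-145, t=53   [106*(-145) + 290*(53) = 0]
GCD = 2; from the row with r=2: x=52, y=-19
Check: 106*(52) + 290*(-19) = 5512 - 5510 = 2

GCD = 2, x = 52, y = -19


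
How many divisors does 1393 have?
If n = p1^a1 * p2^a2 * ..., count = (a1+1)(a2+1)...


1393 = 7^1 × 199^1
d(1393) = (1+1) × (1+1) = 4

4 divisors


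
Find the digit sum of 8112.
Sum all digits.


8 + 1 + 1 + 2 = 12


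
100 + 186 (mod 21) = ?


100 + 186 = 286
286 mod 21 = 13


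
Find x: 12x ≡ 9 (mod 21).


GCD(12, 21) = 3 divides 9
Divide: 4x ≡ 3 (mod 7)
x ≡ 6 (mod 7)


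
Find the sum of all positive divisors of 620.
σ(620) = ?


Divisors of 620: 1, 2, 4, 5, 10, 20, 31, 62, 124, 155, 310, 620
Sum = 1 + 2 + 4 + 5 + 10 + 20 + 31 + 62 + 124 + 155 + 310 + 620 = 1344

σ(620) = 1344


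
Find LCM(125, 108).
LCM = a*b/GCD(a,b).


GCD(125, 108) = 1
LCM = 125*108/1 = 13500/1 = 13500

LCM = 13500


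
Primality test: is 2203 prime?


Check divisors up to sqrt(2203) = 46.9361
No divisors found.
2203 is prime.

Yes, 2203 is prime


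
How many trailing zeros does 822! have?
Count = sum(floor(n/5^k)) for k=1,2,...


floor(822/5) = 164
floor(822/25) = 32
floor(822/125) = 6
floor(822/625) = 1
Total = 203

203 trailing zeros


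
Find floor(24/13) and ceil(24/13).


24/13 = 1.8462
floor = 1
ceil = 2

floor = 1, ceil = 2


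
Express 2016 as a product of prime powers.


2016 / 2 = 1008
1008 / 2 = 504
504 / 2 = 252
252 / 2 = 126
126 / 2 = 63
63 / 3 = 21
21 / 3 = 7
7 / 7 = 1
2016 = 2^5 × 3^2 × 7


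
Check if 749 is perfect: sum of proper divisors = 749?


Proper divisors of 749: 1, 7, 107
Sum = 1 + 7 + 107 = 115

No, 749 is not perfect (115 ≠ 749)


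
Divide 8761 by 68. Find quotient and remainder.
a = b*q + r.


8761 = 68 * 128 + 57
Check: 8704 + 57 = 8761

q = 128, r = 57


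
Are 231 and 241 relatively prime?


Euclidean algorithm:
241 = 1 * 231 + 10
231 = 23 * 10 + 1
10 = 10 * 1 + 0
GCD(231, 241) = 1

Yes, coprime (GCD = 1)


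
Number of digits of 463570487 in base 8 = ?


463570487 in base 8 = 3350303067
Number of digits = 10

10 digits (base 8)


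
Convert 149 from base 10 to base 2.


149 (base 10) = 149 (decimal)
149 (decimal) = 10010101 (base 2)


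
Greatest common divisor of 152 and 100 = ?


152 = 1 * 100 + 52
100 = 1 * 52 + 48
52 = 1 * 48 + 4
48 = 12 * 4 + 0
GCD = 4


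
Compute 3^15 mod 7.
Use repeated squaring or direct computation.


3^1 mod 7 = 3
3^2 mod 7 = 2
3^3 mod 7 = 6
3^4 mod 7 = 4
3^5 mod 7 = 5
3^6 mod 7 = 1
3^7 mod 7 = 3
3^8 mod 7 = 2
3^9 mod 7 = 6
3^10 mod 7 = 4
3^11 mod 7 = 5
3^12 mod 7 = 1
3^13 mod 7 = 3
3^14 mod 7 = 2
3^15 mod 7 = 6


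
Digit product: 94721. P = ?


9 × 4 × 7 × 2 × 1 = 504


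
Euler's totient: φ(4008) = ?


4008 = 2^3 × 3 × 167
Prime factors: 2, 3, 167
φ(4008) = 4008 × (1-1/2) × (1-1/3) × (1-1/167)
= 4008 × 1/2 × 2/3 × 166/167 = 1328

φ(4008) = 1328


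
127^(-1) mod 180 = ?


Use the extended Euclidean algorithm on (180, 127); each row r = 180*s + 127*t:
r=180, s=1, t=0
r=127, s=0, t=1
q=1: r=53, s=1, t=-1   [180*(1) + 127*(-1) = 53]
q=2: r=21, s=-2, t=3   [180*(-2) + 127*(3) = 21]
q=2: r=11, s=5, t=-7   [180*(5) + 127*(-7) = 11]
q=1: r=10, s=-7, t=10   [180*(-7) + 127*(10) = 10]
q=1: r=1, s=12, t=-17   [180*(12) + 127*(-17) = 1]
q=10: r=0, s=-127, t=180   [180*(-127) + 127*(180) = 0]
GCD = 1 with t = -17, so 127*(-17) ≡ 1 (mod 180)
Inverse = -17 mod 180 = 163
Check: 127 * 163 = 20701 ≡ 1 (mod 180)

127^(-1) ≡ 163 (mod 180)


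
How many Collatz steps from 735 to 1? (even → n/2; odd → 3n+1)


735 → 2206 → 1103 → 3310 → 1655 → 4966 → 2483 → 7450 → 3725 → 11176 → 5588 → 2794 → 1397 → 4192 → 2096 → 1048 → 524 → 262 → 131 → 394 → 197 → 592 → 296 → 148 → 74 → 37 → 112 → 56 → 28 → 14 → 7 → 22 → 11 → 34 → 17 → 52 → 26 → 13 → 40 → 20 → 10 → 5 → 16 → 8 → 4 → 2 → 1
Total steps = 46

46 steps


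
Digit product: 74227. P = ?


7 × 4 × 2 × 2 × 7 = 784


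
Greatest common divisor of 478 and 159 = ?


478 = 3 * 159 + 1
159 = 159 * 1 + 0
GCD = 1


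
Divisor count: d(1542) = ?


1542 = 2^1 × 3^1 × 257^1
d(1542) = (1+1) × (1+1) × (1+1) = 8

8 divisors


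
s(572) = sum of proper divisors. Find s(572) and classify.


Proper divisors: 1, 2, 4, 11, 13, 22, 26, 44, 52, 143, 286
Sum = 1 + 2 + 4 + 11 + 13 + 22 + 26 + 44 + 52 + 143 + 286 = 604
604 > 572 → abundant

s(572) = 604 (abundant)


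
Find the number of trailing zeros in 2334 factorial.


floor(2334/5) = 466
floor(2334/25) = 93
floor(2334/125) = 18
floor(2334/625) = 3
Total = 580

580 trailing zeros


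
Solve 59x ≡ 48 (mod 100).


GCD(59, 100) = 1, unique solution
a^(-1) mod 100 = 39
x = 39 * 48 mod 100 = 72

x ≡ 72 (mod 100)


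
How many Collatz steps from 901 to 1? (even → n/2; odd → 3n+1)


901 → 2704 → 1352 → 676 → 338 → 169 → 508 → 254 → 127 → 382 → 191 → 574 → 287 → 862 → 431 → 1294 → 647 → 1942 → 971 → 2914 → 1457 → 4372 → 2186 → 1093 → 3280 → 1640 → 820 → 410 → 205 → 616 → 308 → 154 → 77 → 232 → 116 → 58 → 29 → 88 → 44 → 22 → 11 → 34 → 17 → 52 → 26 → 13 → 40 → 20 → 10 → 5 → 16 → 8 → 4 → 2 → 1
Total steps = 54

54 steps


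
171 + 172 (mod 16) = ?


171 + 172 = 343
343 mod 16 = 7


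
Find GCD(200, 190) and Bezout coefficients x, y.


Tabular extended Euclidean (each row: r = 200*s + 190*t):
r=200, s=1, t=0
r=190, s=0, t=1
q=1: r=10, s=1, t=-1   [200*(1) + 190*(-1) = 10]
q=19: r=0, s=-19, t=20   [200*(-19) + 190*(20) = 0]
GCD = 10; from the row with r=10: x=1, y=-1
Check: 200*(1) + 190*(-1) = 200 - 190 = 10

GCD = 10, x = 1, y = -1


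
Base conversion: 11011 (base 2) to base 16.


11011 (base 2) = 27 (decimal)
27 (decimal) = 1B (base 16)


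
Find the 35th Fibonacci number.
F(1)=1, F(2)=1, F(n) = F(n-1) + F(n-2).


Sequence: 1, 1, 2, 3, 5, 8, 13, 21, 34, 55, 89, 144, 233, 377, 610, 987, 1597, 2584, 4181, 6765, 10946, 17711, 28657, 46368, 75025, 121393, 196418, 317811, 514229, 832040, 1346269, 2178309, 3524578, 5702887, 9227465
F(35) = 9227465


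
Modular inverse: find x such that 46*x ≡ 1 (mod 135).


Use the extended Euclidean algorithm on (135, 46); each row r = 135*s + 46*t:
r=135, s=1, t=0
r=46, s=0, t=1
q=2: r=43, s=1, t=-2   [135*(1) + 46*(-2) = 43]
q=1: r=3, s=-1, t=3   [135*(-1) + 46*(3) = 3]
q=14: r=1, s=15, t=-44   [135*(15) + 46*(-44) = 1]
q=3: r=0, s=-46, t=135   [135*(-46) + 46*(135) = 0]
GCD = 1 with t = -44, so 46*(-44) ≡ 1 (mod 135)
Inverse = -44 mod 135 = 91
Check: 46 * 91 = 4186 ≡ 1 (mod 135)

46^(-1) ≡ 91 (mod 135)


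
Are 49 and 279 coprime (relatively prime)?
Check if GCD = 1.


Euclidean algorithm:
279 = 5 * 49 + 34
49 = 1 * 34 + 15
34 = 2 * 15 + 4
15 = 3 * 4 + 3
4 = 1 * 3 + 1
3 = 3 * 1 + 0
GCD(49, 279) = 1

Yes, coprime (GCD = 1)


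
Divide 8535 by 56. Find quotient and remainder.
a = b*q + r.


8535 = 56 * 152 + 23
Check: 8512 + 23 = 8535

q = 152, r = 23


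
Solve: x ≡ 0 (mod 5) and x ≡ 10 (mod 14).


M = 5*14 = 70
M1 = M/5 = 14, M2 = M/14 = 5
M1^(-1) mod 5 = 4, M2^(-1) mod 14 = 3
x = 0*14*4 + 10*5*3 = 150
150 mod 70 = 10
Check: 10 mod 5 = 0 ✓, 10 mod 14 = 10 ✓

x ≡ 10 (mod 70)


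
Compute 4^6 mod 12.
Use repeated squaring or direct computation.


4^1 mod 12 = 4
4^2 mod 12 = 4
4^3 mod 12 = 4
4^4 mod 12 = 4
4^5 mod 12 = 4
4^6 mod 12 = 4


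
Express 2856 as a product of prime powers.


2856 / 2 = 1428
1428 / 2 = 714
714 / 2 = 357
357 / 3 = 119
119 / 7 = 17
17 / 17 = 1
2856 = 2^3 × 3 × 7 × 17


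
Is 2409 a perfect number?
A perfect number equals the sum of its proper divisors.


Proper divisors of 2409: 1, 3, 11, 33, 73, 219, 803
Sum = 1 + 3 + 11 + 33 + 73 + 219 + 803 = 1143

No, 2409 is not perfect (1143 ≠ 2409)


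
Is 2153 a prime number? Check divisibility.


Check divisors up to sqrt(2153) = 46.4004
No divisors found.
2153 is prime.

Yes, 2153 is prime


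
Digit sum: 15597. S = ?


1 + 5 + 5 + 9 + 7 = 27


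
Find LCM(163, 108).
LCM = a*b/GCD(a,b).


GCD(163, 108) = 1
LCM = 163*108/1 = 17604/1 = 17604

LCM = 17604


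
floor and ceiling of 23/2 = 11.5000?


23/2 = 11.5000
floor = 11
ceil = 12

floor = 11, ceil = 12


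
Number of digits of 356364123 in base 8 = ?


356364123 in base 8 = 2517327533
Number of digits = 10

10 digits (base 8)


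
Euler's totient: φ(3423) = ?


3423 = 3 × 7 × 163
Prime factors: 3, 7, 163
φ(3423) = 3423 × (1-1/3) × (1-1/7) × (1-1/163)
= 3423 × 2/3 × 6/7 × 162/163 = 1944

φ(3423) = 1944


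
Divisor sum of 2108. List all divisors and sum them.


Divisors of 2108: 1, 2, 4, 17, 31, 34, 62, 68, 124, 527, 1054, 2108
Sum = 1 + 2 + 4 + 17 + 31 + 34 + 62 + 68 + 124 + 527 + 1054 + 2108 = 4032

σ(2108) = 4032


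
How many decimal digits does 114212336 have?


114212336 has 9 digits in base 10
floor(log10(114212336)) + 1 = floor(8.0577) + 1 = 9

9 digits (base 10)


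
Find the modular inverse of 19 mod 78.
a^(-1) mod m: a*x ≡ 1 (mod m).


Use the extended Euclidean algorithm on (78, 19); each row r = 78*s + 19*t:
r=78, s=1, t=0
r=19, s=0, t=1
q=4: r=2, s=1, t=-4   [78*(1) + 19*(-4) = 2]
q=9: r=1, s=-9, t=37   [78*(-9) + 19*(37) = 1]
q=2: r=0, s=19, t=-78   [78*(19) + 19*(-78) = 0]
GCD = 1 with t = 37, so 19*(37) ≡ 1 (mod 78)
Inverse = 37 mod 78 = 37
Check: 19 * 37 = 703 ≡ 1 (mod 78)

19^(-1) ≡ 37 (mod 78)


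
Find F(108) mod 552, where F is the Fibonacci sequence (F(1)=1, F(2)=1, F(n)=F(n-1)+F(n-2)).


F(k) mod 552 for k=1..108:
1, 1, 2, 3, 5, 8, 13, 21, 34, 55, 89, 144, 233, 377, 58, 435, 493, 376, 317, 141, 458, 47, 505, 0, 505, 505, 458, 411, 317, 176, 493, 117, 58, 175, 233, 408, 89, 497, 34, 531, 13, 544, 5, 549, 2, 551, 1, 0, 1, 1, 2, 3, 5, 8, 13, 21, 34, 55, 89, 144, 233, 377, 58, 435, 493, 376, 317, 141, 458, 47, 505, 0, 505, 505, 458, 411, 317, 176, 493, 117, 58, 175, 233, 408, 89, 497, 34, 531, 13, 544, 5, 549, 2, 551, 1, 0, 1, 1, 2, 3, 5, 8, 13, 21, 34, 55, 89, 144
F(108) mod 552 = 144


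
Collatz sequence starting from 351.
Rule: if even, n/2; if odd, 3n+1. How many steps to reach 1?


351 → 1054 → 527 → 1582 → 791 → 2374 → 1187 → 3562 → 1781 → 5344 → 2672 → 1336 → 668 → 334 → 167 → 502 → 251 → 754 → 377 → 1132 → 566 → 283 → 850 → 425 → 1276 → 638 → 319 → 958 → 479 → 1438 → 719 → 2158 → 1079 → 3238 → 1619 → 4858 → 2429 → 7288 → 3644 → 1822 → 911 → 2734 → 1367 → 4102 → 2051 → 6154 → 3077 → 9232 → 4616 → 2308 → 1154 → 577 → 1732 → 866 → 433 → 1300 → 650 → 325 → 976 → 488 → 244 → 122 → 61 → 184 → 92 → 46 → 23 → 70 → 35 → 106 → 53 → 160 → 80 → 40 → 20 → 10 → 5 → 16 → 8 → 4 → 2 → 1
Total steps = 81

81 steps


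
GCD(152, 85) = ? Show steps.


152 = 1 * 85 + 67
85 = 1 * 67 + 18
67 = 3 * 18 + 13
18 = 1 * 13 + 5
13 = 2 * 5 + 3
5 = 1 * 3 + 2
3 = 1 * 2 + 1
2 = 2 * 1 + 0
GCD = 1


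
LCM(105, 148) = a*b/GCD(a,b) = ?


GCD(105, 148) = 1
LCM = 105*148/1 = 15540/1 = 15540

LCM = 15540


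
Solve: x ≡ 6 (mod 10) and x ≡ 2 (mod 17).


M = 10*17 = 170
M1 = M/10 = 17, M2 = M/17 = 10
M1^(-1) mod 10 = 3, M2^(-1) mod 17 = 12
x = 6*17*3 + 2*10*12 = 546
546 mod 170 = 36
Check: 36 mod 10 = 6 ✓, 36 mod 17 = 2 ✓

x ≡ 36 (mod 170)


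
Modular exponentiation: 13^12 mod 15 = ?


13^1 mod 15 = 13
13^2 mod 15 = 4
13^3 mod 15 = 7
13^4 mod 15 = 1
13^5 mod 15 = 13
13^6 mod 15 = 4
13^7 mod 15 = 7
13^8 mod 15 = 1
13^9 mod 15 = 13
13^10 mod 15 = 4
13^11 mod 15 = 7
13^12 mod 15 = 1


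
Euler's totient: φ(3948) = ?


3948 = 2^2 × 3 × 7 × 47
Prime factors: 2, 3, 7, 47
φ(3948) = 3948 × (1-1/2) × (1-1/3) × (1-1/7) × (1-1/47)
= 3948 × 1/2 × 2/3 × 6/7 × 46/47 = 1104

φ(3948) = 1104


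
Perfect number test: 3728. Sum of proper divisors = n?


Proper divisors of 3728: 1, 2, 4, 8, 16, 233, 466, 932, 1864
Sum = 1 + 2 + 4 + 8 + 16 + 233 + 466 + 932 + 1864 = 3526

No, 3728 is not perfect (3526 ≠ 3728)


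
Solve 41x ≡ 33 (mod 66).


GCD(41, 66) = 1, unique solution
a^(-1) mod 66 = 29
x = 29 * 33 mod 66 = 33

x ≡ 33 (mod 66)


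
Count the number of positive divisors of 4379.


4379 = 29^1 × 151^1
d(4379) = (1+1) × (1+1) = 4

4 divisors


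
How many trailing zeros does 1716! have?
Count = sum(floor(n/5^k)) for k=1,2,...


floor(1716/5) = 343
floor(1716/25) = 68
floor(1716/125) = 13
floor(1716/625) = 2
Total = 426

426 trailing zeros


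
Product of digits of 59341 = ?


5 × 9 × 3 × 4 × 1 = 540


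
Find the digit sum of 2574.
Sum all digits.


2 + 5 + 7 + 4 = 18


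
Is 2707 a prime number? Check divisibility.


Check divisors up to sqrt(2707) = 52.0288
No divisors found.
2707 is prime.

Yes, 2707 is prime


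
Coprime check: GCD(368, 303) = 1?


Euclidean algorithm:
368 = 1 * 303 + 65
303 = 4 * 65 + 43
65 = 1 * 43 + 22
43 = 1 * 22 + 21
22 = 1 * 21 + 1
21 = 21 * 1 + 0
GCD(368, 303) = 1

Yes, coprime (GCD = 1)


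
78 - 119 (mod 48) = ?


78 - 119 = -41
-41 mod 48 = 7


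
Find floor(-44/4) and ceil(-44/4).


-44/4 = -11.0000
floor = -11
ceil = -11

floor = -11, ceil = -11


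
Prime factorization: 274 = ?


274 / 2 = 137
137 / 137 = 1
274 = 2 × 137


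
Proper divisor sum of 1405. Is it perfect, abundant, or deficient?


Proper divisors: 1, 5, 281
Sum = 1 + 5 + 281 = 287
287 < 1405 → deficient

s(1405) = 287 (deficient)


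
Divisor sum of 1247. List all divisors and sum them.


Divisors of 1247: 1, 29, 43, 1247
Sum = 1 + 29 + 43 + 1247 = 1320

σ(1247) = 1320


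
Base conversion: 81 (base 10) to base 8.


81 (base 10) = 81 (decimal)
81 (decimal) = 121 (base 8)


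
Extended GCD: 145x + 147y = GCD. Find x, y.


Tabular extended Euclidean (each row: r = 145*s + 147*t):
r=145, s=1, t=0
r=147, s=0, t=1
q=0: r=145, s=1, t=0   [145*(1) + 147*(0) = 145]
q=1: r=2, s=-1, t=1   [145*(-1) + 147*(1) = 2]
q=72: r=1, s=73, t=-72   [145*(73) + 147*(-72) = 1]
q=2: r=0, s=-147, t=145   [145*(-147) + 147*(145) = 0]
GCD = 1; from the row with r=1: x=73, y=-72
Check: 145*(73) + 147*(-72) = 10585 - 10584 = 1

GCD = 1, x = 73, y = -72


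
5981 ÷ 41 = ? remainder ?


5981 = 41 * 145 + 36
Check: 5945 + 36 = 5981

q = 145, r = 36


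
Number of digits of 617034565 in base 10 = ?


617034565 has 9 digits in base 10
floor(log10(617034565)) + 1 = floor(8.7903) + 1 = 9

9 digits (base 10)


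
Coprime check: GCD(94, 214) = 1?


Euclidean algorithm:
214 = 2 * 94 + 26
94 = 3 * 26 + 16
26 = 1 * 16 + 10
16 = 1 * 10 + 6
10 = 1 * 6 + 4
6 = 1 * 4 + 2
4 = 2 * 2 + 0
GCD(94, 214) = 2

No, not coprime (GCD = 2)


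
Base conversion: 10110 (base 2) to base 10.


10110 (base 2) = 22 (decimal)
22 (decimal) = 22 (base 10)


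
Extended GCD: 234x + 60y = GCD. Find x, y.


Tabular extended Euclidean (each row: r = 234*s + 60*t):
r=234, s=1, t=0
r=60, s=0, t=1
q=3: r=54, s=1, t=-3   [234*(1) + 60*(-3) = 54]
q=1: r=6, s=-1, t=4   [234*(-1) + 60*(4) = 6]
q=9: r=0, s=10, t=-39   [234*(10) + 60*(-39) = 0]
GCD = 6; from the row with r=6: x=-1, y=4
Check: 234*(-1) + 60*(4) = -234 + 240 = 6

GCD = 6, x = -1, y = 4


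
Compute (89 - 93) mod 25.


89 - 93 = -4
-4 mod 25 = 21


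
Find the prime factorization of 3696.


3696 / 2 = 1848
1848 / 2 = 924
924 / 2 = 462
462 / 2 = 231
231 / 3 = 77
77 / 7 = 11
11 / 11 = 1
3696 = 2^4 × 3 × 7 × 11


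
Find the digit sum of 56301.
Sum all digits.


5 + 6 + 3 + 0 + 1 = 15


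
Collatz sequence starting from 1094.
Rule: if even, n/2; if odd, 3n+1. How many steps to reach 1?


1094 → 547 → 1642 → 821 → 2464 → 1232 → 616 → 308 → 154 → 77 → 232 → 116 → 58 → 29 → 88 → 44 → 22 → 11 → 34 → 17 → 52 → 26 → 13 → 40 → 20 → 10 → 5 → 16 → 8 → 4 → 2 → 1
Total steps = 31

31 steps


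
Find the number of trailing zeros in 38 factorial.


floor(38/5) = 7
floor(38/25) = 1
Total = 8

8 trailing zeros


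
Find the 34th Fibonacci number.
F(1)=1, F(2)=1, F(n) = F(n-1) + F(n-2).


Sequence: 1, 1, 2, 3, 5, 8, 13, 21, 34, 55, 89, 144, 233, 377, 610, 987, 1597, 2584, 4181, 6765, 10946, 17711, 28657, 46368, 75025, 121393, 196418, 317811, 514229, 832040, 1346269, 2178309, 3524578, 5702887
F(34) = 5702887


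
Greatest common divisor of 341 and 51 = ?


341 = 6 * 51 + 35
51 = 1 * 35 + 16
35 = 2 * 16 + 3
16 = 5 * 3 + 1
3 = 3 * 1 + 0
GCD = 1


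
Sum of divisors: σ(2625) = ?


Divisors of 2625: 1, 3, 5, 7, 15, 21, 25, 35, 75, 105, 125, 175, 375, 525, 875, 2625
Sum = 1 + 3 + 5 + 7 + 15 + 21 + 25 + 35 + 75 + 105 + 125 + 175 + 375 + 525 + 875 + 2625 = 4992

σ(2625) = 4992


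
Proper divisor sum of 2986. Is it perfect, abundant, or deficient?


Proper divisors: 1, 2, 1493
Sum = 1 + 2 + 1493 = 1496
1496 < 2986 → deficient

s(2986) = 1496 (deficient)


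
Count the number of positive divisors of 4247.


4247 = 31^1 × 137^1
d(4247) = (1+1) × (1+1) = 4

4 divisors


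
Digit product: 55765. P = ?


5 × 5 × 7 × 6 × 5 = 5250


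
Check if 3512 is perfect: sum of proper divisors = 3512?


Proper divisors of 3512: 1, 2, 4, 8, 439, 878, 1756
Sum = 1 + 2 + 4 + 8 + 439 + 878 + 1756 = 3088

No, 3512 is not perfect (3088 ≠ 3512)


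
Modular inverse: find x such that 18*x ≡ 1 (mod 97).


Use the extended Euclidean algorithm on (97, 18); each row r = 97*s + 18*t:
r=97, s=1, t=0
r=18, s=0, t=1
q=5: r=7, s=1, t=-5   [97*(1) + 18*(-5) = 7]
q=2: r=4, s=-2, t=11   [97*(-2) + 18*(11) = 4]
q=1: r=3, s=3, t=-16   [97*(3) + 18*(-16) = 3]
q=1: r=1, s=-5, t=27   [97*(-5) + 18*(27) = 1]
q=3: r=0, s=18, t=-97   [97*(18) + 18*(-97) = 0]
GCD = 1 with t = 27, so 18*(27) ≡ 1 (mod 97)
Inverse = 27 mod 97 = 27
Check: 18 * 27 = 486 ≡ 1 (mod 97)

18^(-1) ≡ 27 (mod 97)


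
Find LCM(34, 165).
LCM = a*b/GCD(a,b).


GCD(34, 165) = 1
LCM = 34*165/1 = 5610/1 = 5610

LCM = 5610


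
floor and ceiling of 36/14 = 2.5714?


36/14 = 2.5714
floor = 2
ceil = 3

floor = 2, ceil = 3


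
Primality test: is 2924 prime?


2924 / 2 = 1462 (exact division)
2924 is NOT prime.

No, 2924 is not prime


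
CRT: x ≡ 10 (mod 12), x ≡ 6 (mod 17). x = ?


M = 12*17 = 204
M1 = M/12 = 17, M2 = M/17 = 12
M1^(-1) mod 12 = 5, M2^(-1) mod 17 = 10
x = 10*17*5 + 6*12*10 = 1570
1570 mod 204 = 142
Check: 142 mod 12 = 10 ✓, 142 mod 17 = 6 ✓

x ≡ 142 (mod 204)


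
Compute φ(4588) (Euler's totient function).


4588 = 2^2 × 31 × 37
Prime factors: 2, 31, 37
φ(4588) = 4588 × (1-1/2) × (1-1/31) × (1-1/37)
= 4588 × 1/2 × 30/31 × 36/37 = 2160

φ(4588) = 2160


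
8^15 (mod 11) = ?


8^1 mod 11 = 8
8^2 mod 11 = 9
8^3 mod 11 = 6
8^4 mod 11 = 4
8^5 mod 11 = 10
8^6 mod 11 = 3
8^7 mod 11 = 2
8^8 mod 11 = 5
8^9 mod 11 = 7
8^10 mod 11 = 1
8^11 mod 11 = 8
8^12 mod 11 = 9
8^13 mod 11 = 6
8^14 mod 11 = 4
8^15 mod 11 = 10


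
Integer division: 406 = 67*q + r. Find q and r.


406 = 67 * 6 + 4
Check: 402 + 4 = 406

q = 6, r = 4


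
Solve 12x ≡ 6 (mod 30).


GCD(12, 30) = 6 divides 6
Divide: 2x ≡ 1 (mod 5)
x ≡ 3 (mod 5)


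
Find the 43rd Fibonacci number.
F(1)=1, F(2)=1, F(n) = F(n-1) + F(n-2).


Sequence: 1, 1, 2, 3, 5, 8, 13, 21, 34, 55, 89, 144, 233, 377, 610, 987, 1597, 2584, 4181, 6765, 10946, 17711, 28657, 46368, 75025, 121393, 196418, 317811, 514229, 832040, 1346269, 2178309, 3524578, 5702887, 9227465, 14930352, 24157817, 39088169, 63245986, 102334155, 165580141, 267914296, 433494437
F(43) = 433494437


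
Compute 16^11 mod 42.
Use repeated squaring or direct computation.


16^1 mod 42 = 16
16^2 mod 42 = 4
16^3 mod 42 = 22
16^4 mod 42 = 16
16^5 mod 42 = 4
16^6 mod 42 = 22
16^7 mod 42 = 16
16^8 mod 42 = 4
16^9 mod 42 = 22
16^10 mod 42 = 16
16^11 mod 42 = 4


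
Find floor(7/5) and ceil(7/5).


7/5 = 1.4000
floor = 1
ceil = 2

floor = 1, ceil = 2


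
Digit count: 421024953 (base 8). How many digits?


421024953 in base 8 = 3106052271
Number of digits = 10

10 digits (base 8)


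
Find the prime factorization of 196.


196 / 2 = 98
98 / 2 = 49
49 / 7 = 7
7 / 7 = 1
196 = 2^2 × 7^2


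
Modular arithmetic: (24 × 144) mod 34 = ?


24 × 144 = 3456
3456 mod 34 = 22


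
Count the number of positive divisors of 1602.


1602 = 2^1 × 3^2 × 89^1
d(1602) = (1+1) × (2+1) × (1+1) = 12

12 divisors


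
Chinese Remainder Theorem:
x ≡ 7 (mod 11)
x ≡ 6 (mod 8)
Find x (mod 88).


M = 11*8 = 88
M1 = M/11 = 8, M2 = M/8 = 11
M1^(-1) mod 11 = 7, M2^(-1) mod 8 = 3
x = 7*8*7 + 6*11*3 = 590
590 mod 88 = 62
Check: 62 mod 11 = 7 ✓, 62 mod 8 = 6 ✓

x ≡ 62 (mod 88)


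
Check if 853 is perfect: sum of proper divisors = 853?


Proper divisors of 853: 1
Sum = 1 = 1

No, 853 is not perfect (1 ≠ 853)


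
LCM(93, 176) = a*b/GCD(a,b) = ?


GCD(93, 176) = 1
LCM = 93*176/1 = 16368/1 = 16368

LCM = 16368


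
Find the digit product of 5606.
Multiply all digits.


5 × 6 × 0 × 6 = 0


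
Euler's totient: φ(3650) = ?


3650 = 2 × 5^2 × 73
Prime factors: 2, 5, 73
φ(3650) = 3650 × (1-1/2) × (1-1/5) × (1-1/73)
= 3650 × 1/2 × 4/5 × 72/73 = 1440

φ(3650) = 1440


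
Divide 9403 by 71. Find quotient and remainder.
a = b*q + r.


9403 = 71 * 132 + 31
Check: 9372 + 31 = 9403

q = 132, r = 31


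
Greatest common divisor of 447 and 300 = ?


447 = 1 * 300 + 147
300 = 2 * 147 + 6
147 = 24 * 6 + 3
6 = 2 * 3 + 0
GCD = 3


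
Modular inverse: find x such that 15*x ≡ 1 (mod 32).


Use the extended Euclidean algorithm on (32, 15); each row r = 32*s + 15*t:
r=32, s=1, t=0
r=15, s=0, t=1
q=2: r=2, s=1, t=-2   [32*(1) + 15*(-2) = 2]
q=7: r=1, s=-7, t=15   [32*(-7) + 15*(15) = 1]
q=2: r=0, s=15, t=-32   [32*(15) + 15*(-32) = 0]
GCD = 1 with t = 15, so 15*(15) ≡ 1 (mod 32)
Inverse = 15 mod 32 = 15
Check: 15 * 15 = 225 ≡ 1 (mod 32)

15^(-1) ≡ 15 (mod 32)


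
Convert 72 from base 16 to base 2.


72 (base 16) = 114 (decimal)
114 (decimal) = 1110010 (base 2)


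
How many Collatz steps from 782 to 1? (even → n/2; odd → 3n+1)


782 → 391 → 1174 → 587 → 1762 → 881 → 2644 → 1322 → 661 → 1984 → 992 → 496 → 248 → 124 → 62 → 31 → 94 → 47 → 142 → 71 → 214 → 107 → 322 → 161 → 484 → 242 → 121 → 364 → 182 → 91 → 274 → 137 → 412 → 206 → 103 → 310 → 155 → 466 → 233 → 700 → 350 → 175 → 526 → 263 → 790 → 395 → 1186 → 593 → 1780 → 890 → 445 → 1336 → 668 → 334 → 167 → 502 → 251 → 754 → 377 → 1132 → 566 → 283 → 850 → 425 → 1276 → 638 → 319 → 958 → 479 → 1438 → 719 → 2158 → 1079 → 3238 → 1619 → 4858 → 2429 → 7288 → 3644 → 1822 → 911 → 2734 → 1367 → 4102 → 2051 → 6154 → 3077 → 9232 → 4616 → 2308 → 1154 → 577 → 1732 → 866 → 433 → 1300 → 650 → 325 → 976 → 488 → 244 → 122 → 61 → 184 → 92 → 46 → 23 → 70 → 35 → 106 → 53 → 160 → 80 → 40 → 20 → 10 → 5 → 16 → 8 → 4 → 2 → 1
Total steps = 121

121 steps


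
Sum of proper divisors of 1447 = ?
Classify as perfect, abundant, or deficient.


Proper divisors: 1
Sum = 1 = 1
1 < 1447 → deficient

s(1447) = 1 (deficient)


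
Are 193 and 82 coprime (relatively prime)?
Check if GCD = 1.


Euclidean algorithm:
193 = 2 * 82 + 29
82 = 2 * 29 + 24
29 = 1 * 24 + 5
24 = 4 * 5 + 4
5 = 1 * 4 + 1
4 = 4 * 1 + 0
GCD(193, 82) = 1

Yes, coprime (GCD = 1)


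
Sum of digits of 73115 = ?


7 + 3 + 1 + 1 + 5 = 17


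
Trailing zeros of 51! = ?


floor(51/5) = 10
floor(51/25) = 2
Total = 12

12 trailing zeros


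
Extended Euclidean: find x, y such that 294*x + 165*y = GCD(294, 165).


Tabular extended Euclidean (each row: r = 294*s + 165*t):
r=294, s=1, t=0
r=165, s=0, t=1
q=1: r=129, s=1, t=-1   [294*(1) + 165*(-1) = 129]
q=1: r=36, s=-1, t=2   [294*(-1) + 165*(2) = 36]
q=3: r=21, s=4, t=-7   [294*(4) + 165*(-7) = 21]
q=1: r=15, s=-5, t=9   [294*(-5) + 165*(9) = 15]
q=1: r=6, s=9, t=-16   [294*(9) + 165*(-16) = 6]
q=2: r=3, s=-23, t=41   [294*(-23) + 165*(41) = 3]
q=2: r=0, s=55, t=-98   [294*(55) + 165*(-98) = 0]
GCD = 3; from the row with r=3: x=-23, y=41
Check: 294*(-23) + 165*(41) = -6762 + 6765 = 3

GCD = 3, x = -23, y = 41


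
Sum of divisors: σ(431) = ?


Divisors of 431: 1, 431
Sum = 1 + 431 = 432

σ(431) = 432


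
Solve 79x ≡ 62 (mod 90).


GCD(79, 90) = 1, unique solution
a^(-1) mod 90 = 49
x = 49 * 62 mod 90 = 68

x ≡ 68 (mod 90)


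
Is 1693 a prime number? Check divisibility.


Check divisors up to sqrt(1693) = 41.1461
No divisors found.
1693 is prime.

Yes, 1693 is prime


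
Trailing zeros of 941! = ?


floor(941/5) = 188
floor(941/25) = 37
floor(941/125) = 7
floor(941/625) = 1
Total = 233

233 trailing zeros


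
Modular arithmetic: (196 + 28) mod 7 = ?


196 + 28 = 224
224 mod 7 = 0


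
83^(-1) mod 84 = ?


Use the extended Euclidean algorithm on (84, 83); each row r = 84*s + 83*t:
r=84, s=1, t=0
r=83, s=0, t=1
q=1: r=1, s=1, t=-1   [84*(1) + 83*(-1) = 1]
q=83: r=0, s=-83, t=84   [84*(-83) + 83*(84) = 0]
GCD = 1 with t = -1, so 83*(-1) ≡ 1 (mod 84)
Inverse = -1 mod 84 = 83
Check: 83 * 83 = 6889 ≡ 1 (mod 84)

83^(-1) ≡ 83 (mod 84)


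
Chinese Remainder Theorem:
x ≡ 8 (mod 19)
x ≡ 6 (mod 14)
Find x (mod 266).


M = 19*14 = 266
M1 = M/19 = 14, M2 = M/14 = 19
M1^(-1) mod 19 = 15, M2^(-1) mod 14 = 3
x = 8*14*15 + 6*19*3 = 2022
2022 mod 266 = 160
Check: 160 mod 19 = 8 ✓, 160 mod 14 = 6 ✓

x ≡ 160 (mod 266)


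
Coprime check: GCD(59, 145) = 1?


Euclidean algorithm:
145 = 2 * 59 + 27
59 = 2 * 27 + 5
27 = 5 * 5 + 2
5 = 2 * 2 + 1
2 = 2 * 1 + 0
GCD(59, 145) = 1

Yes, coprime (GCD = 1)


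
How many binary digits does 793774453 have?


793774453 in base 2 = 101111010100000000100101110101
Number of digits = 30

30 digits (base 2)


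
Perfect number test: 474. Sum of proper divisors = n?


Proper divisors of 474: 1, 2, 3, 6, 79, 158, 237
Sum = 1 + 2 + 3 + 6 + 79 + 158 + 237 = 486

No, 474 is not perfect (486 ≠ 474)


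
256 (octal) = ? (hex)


256 (base 8) = 174 (decimal)
174 (decimal) = AE (base 16)


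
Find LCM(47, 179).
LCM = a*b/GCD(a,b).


GCD(47, 179) = 1
LCM = 47*179/1 = 8413/1 = 8413

LCM = 8413


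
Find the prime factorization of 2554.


2554 / 2 = 1277
1277 / 1277 = 1
2554 = 2 × 1277


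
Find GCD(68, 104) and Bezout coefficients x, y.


Tabular extended Euclidean (each row: r = 68*s + 104*t):
r=68, s=1, t=0
r=104, s=0, t=1
q=0: r=68, s=1, t=0   [68*(1) + 104*(0) = 68]
q=1: r=36, s=-1, t=1   [68*(-1) + 104*(1) = 36]
q=1: r=32, s=2, t=-1   [68*(2) + 104*(-1) = 32]
q=1: r=4, s=-3, t=2   [68*(-3) + 104*(2) = 4]
q=8: r=0, s=26, t=-17   [68*(26) + 104*(-17) = 0]
GCD = 4; from the row with r=4: x=-3, y=2
Check: 68*(-3) + 104*(2) = -204 + 208 = 4

GCD = 4, x = -3, y = 2


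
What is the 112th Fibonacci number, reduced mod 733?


F(k) mod 733 for k=1..112:
1, 1, 2, 3, 5, 8, 13, 21, 34, 55, 89, 144, 233, 377, 610, 254, 131, 385, 516, 168, 684, 119, 70, 189, 259, 448, 707, 422, 396, 85, 481, 566, 314, 147, 461, 608, 336, 211, 547, 25, 572, 597, 436, 300, 3, 303, 306, 609, 182, 58, 240, 298, 538, 103, 641, 11, 652, 663, 582, 512, 361, 140, 501, 641, 409, 317, 726, 310, 303, 613, 183, 63, 246, 309, 555, 131, 686, 84, 37, 121, 158, 279, 437, 716, 420, 403, 90, 493, 583, 343, 193, 536, 729, 532, 528, 327, 122, 449, 571, 287, 125, 412, 537, 216, 20, 236, 256, 492, 15, 507, 522, 296
F(112) mod 733 = 296


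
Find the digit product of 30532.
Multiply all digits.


3 × 0 × 5 × 3 × 2 = 0


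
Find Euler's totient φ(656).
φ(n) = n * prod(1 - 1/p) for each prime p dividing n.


656 = 2^4 × 41
Prime factors: 2, 41
φ(656) = 656 × (1-1/2) × (1-1/41)
= 656 × 1/2 × 40/41 = 320

φ(656) = 320


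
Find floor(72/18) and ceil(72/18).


72/18 = 4.0000
floor = 4
ceil = 4

floor = 4, ceil = 4


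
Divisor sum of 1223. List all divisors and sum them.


Divisors of 1223: 1, 1223
Sum = 1 + 1223 = 1224

σ(1223) = 1224


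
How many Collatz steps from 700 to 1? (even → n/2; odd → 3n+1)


700 → 350 → 175 → 526 → 263 → 790 → 395 → 1186 → 593 → 1780 → 890 → 445 → 1336 → 668 → 334 → 167 → 502 → 251 → 754 → 377 → 1132 → 566 → 283 → 850 → 425 → 1276 → 638 → 319 → 958 → 479 → 1438 → 719 → 2158 → 1079 → 3238 → 1619 → 4858 → 2429 → 7288 → 3644 → 1822 → 911 → 2734 → 1367 → 4102 → 2051 → 6154 → 3077 → 9232 → 4616 → 2308 → 1154 → 577 → 1732 → 866 → 433 → 1300 → 650 → 325 → 976 → 488 → 244 → 122 → 61 → 184 → 92 → 46 → 23 → 70 → 35 → 106 → 53 → 160 → 80 → 40 → 20 → 10 → 5 → 16 → 8 → 4 → 2 → 1
Total steps = 82

82 steps


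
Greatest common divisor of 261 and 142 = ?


261 = 1 * 142 + 119
142 = 1 * 119 + 23
119 = 5 * 23 + 4
23 = 5 * 4 + 3
4 = 1 * 3 + 1
3 = 3 * 1 + 0
GCD = 1


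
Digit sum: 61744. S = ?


6 + 1 + 7 + 4 + 4 = 22


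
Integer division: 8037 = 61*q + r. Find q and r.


8037 = 61 * 131 + 46
Check: 7991 + 46 = 8037

q = 131, r = 46


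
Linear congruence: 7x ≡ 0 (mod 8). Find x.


GCD(7, 8) = 1, unique solution
a^(-1) mod 8 = 7
x = 7 * 0 mod 8 = 0

x ≡ 0 (mod 8)


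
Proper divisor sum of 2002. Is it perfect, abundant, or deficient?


Proper divisors: 1, 2, 7, 11, 13, 14, 22, 26, 77, 91, 143, 154, 182, 286, 1001
Sum = 1 + 2 + 7 + 11 + 13 + 14 + 22 + 26 + 77 + 91 + 143 + 154 + 182 + 286 + 1001 = 2030
2030 > 2002 → abundant

s(2002) = 2030 (abundant)


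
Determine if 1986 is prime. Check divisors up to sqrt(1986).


1986 / 2 = 993 (exact division)
1986 is NOT prime.

No, 1986 is not prime


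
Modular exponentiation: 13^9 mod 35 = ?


13^1 mod 35 = 13
13^2 mod 35 = 29
13^3 mod 35 = 27
13^4 mod 35 = 1
13^5 mod 35 = 13
13^6 mod 35 = 29
13^7 mod 35 = 27
13^8 mod 35 = 1
13^9 mod 35 = 13


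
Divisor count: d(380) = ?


380 = 2^2 × 5^1 × 19^1
d(380) = (2+1) × (1+1) × (1+1) = 12

12 divisors


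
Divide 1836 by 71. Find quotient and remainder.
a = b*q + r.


1836 = 71 * 25 + 61
Check: 1775 + 61 = 1836

q = 25, r = 61


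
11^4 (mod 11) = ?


11^1 mod 11 = 0
11^2 mod 11 = 0
11^3 mod 11 = 0
11^4 mod 11 = 0


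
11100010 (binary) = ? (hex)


11100010 (base 2) = 226 (decimal)
226 (decimal) = E2 (base 16)


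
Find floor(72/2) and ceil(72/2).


72/2 = 36.0000
floor = 36
ceil = 36

floor = 36, ceil = 36


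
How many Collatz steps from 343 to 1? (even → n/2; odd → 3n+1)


343 → 1030 → 515 → 1546 → 773 → 2320 → 1160 → 580 → 290 → 145 → 436 → 218 → 109 → 328 → 164 → 82 → 41 → 124 → 62 → 31 → 94 → 47 → 142 → 71 → 214 → 107 → 322 → 161 → 484 → 242 → 121 → 364 → 182 → 91 → 274 → 137 → 412 → 206 → 103 → 310 → 155 → 466 → 233 → 700 → 350 → 175 → 526 → 263 → 790 → 395 → 1186 → 593 → 1780 → 890 → 445 → 1336 → 668 → 334 → 167 → 502 → 251 → 754 → 377 → 1132 → 566 → 283 → 850 → 425 → 1276 → 638 → 319 → 958 → 479 → 1438 → 719 → 2158 → 1079 → 3238 → 1619 → 4858 → 2429 → 7288 → 3644 → 1822 → 911 → 2734 → 1367 → 4102 → 2051 → 6154 → 3077 → 9232 → 4616 → 2308 → 1154 → 577 → 1732 → 866 → 433 → 1300 → 650 → 325 → 976 → 488 → 244 → 122 → 61 → 184 → 92 → 46 → 23 → 70 → 35 → 106 → 53 → 160 → 80 → 40 → 20 → 10 → 5 → 16 → 8 → 4 → 2 → 1
Total steps = 125

125 steps


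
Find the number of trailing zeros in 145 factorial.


floor(145/5) = 29
floor(145/25) = 5
floor(145/125) = 1
Total = 35

35 trailing zeros


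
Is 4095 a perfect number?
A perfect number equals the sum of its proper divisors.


Proper divisors of 4095: 1, 3, 5, 7, 9, 13, 15, 21, 35, 39, 45, 63, 65, 91, 105, 117, 195, 273, 315, 455, 585, 819, 1365
Sum = 1 + 3 + 5 + 7 + 9 + 13 + 15 + 21 + 35 + 39 + 45 + 63 + 65 + 91 + 105 + 117 + 195 + 273 + 315 + 455 + 585 + 819 + 1365 = 4641

No, 4095 is not perfect (4641 ≠ 4095)


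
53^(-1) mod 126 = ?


Use the extended Euclidean algorithm on (126, 53); each row r = 126*s + 53*t:
r=126, s=1, t=0
r=53, s=0, t=1
q=2: r=20, s=1, t=-2   [126*(1) + 53*(-2) = 20]
q=2: r=13, s=-2, t=5   [126*(-2) + 53*(5) = 13]
q=1: r=7, s=3, t=-7   [126*(3) + 53*(-7) = 7]
q=1: r=6, s=-5, t=12   [126*(-5) + 53*(12) = 6]
q=1: r=1, s=8, t=-19   [126*(8) + 53*(-19) = 1]
q=6: r=0, s=-53, t=126   [126*(-53) + 53*(126) = 0]
GCD = 1 with t = -19, so 53*(-19) ≡ 1 (mod 126)
Inverse = -19 mod 126 = 107
Check: 53 * 107 = 5671 ≡ 1 (mod 126)

53^(-1) ≡ 107 (mod 126)


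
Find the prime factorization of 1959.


1959 / 3 = 653
653 / 653 = 1
1959 = 3 × 653


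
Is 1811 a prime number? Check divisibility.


Check divisors up to sqrt(1811) = 42.5558
No divisors found.
1811 is prime.

Yes, 1811 is prime


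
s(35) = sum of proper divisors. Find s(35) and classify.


Proper divisors: 1, 5, 7
Sum = 1 + 5 + 7 = 13
13 < 35 → deficient

s(35) = 13 (deficient)


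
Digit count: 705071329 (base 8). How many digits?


705071329 in base 8 = 5201504341
Number of digits = 10

10 digits (base 8)


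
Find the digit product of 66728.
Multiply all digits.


6 × 6 × 7 × 2 × 8 = 4032


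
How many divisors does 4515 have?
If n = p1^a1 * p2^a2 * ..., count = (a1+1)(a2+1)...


4515 = 3^1 × 5^1 × 7^1 × 43^1
d(4515) = (1+1) × (1+1) × (1+1) × (1+1) = 16

16 divisors


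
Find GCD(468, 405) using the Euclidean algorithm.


468 = 1 * 405 + 63
405 = 6 * 63 + 27
63 = 2 * 27 + 9
27 = 3 * 9 + 0
GCD = 9


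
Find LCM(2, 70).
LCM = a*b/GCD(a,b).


GCD(2, 70) = 2
LCM = 2*70/2 = 140/2 = 70

LCM = 70


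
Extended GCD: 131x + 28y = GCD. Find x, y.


Tabular extended Euclidean (each row: r = 131*s + 28*t):
r=131, s=1, t=0
r=28, s=0, t=1
q=4: r=19, s=1, t=-4   [131*(1) + 28*(-4) = 19]
q=1: r=9, s=-1, t=5   [131*(-1) + 28*(5) = 9]
q=2: r=1, s=3, t=-14   [131*(3) + 28*(-14) = 1]
q=9: r=0, s=-28, t=131   [131*(-28) + 28*(131) = 0]
GCD = 1; from the row with r=1: x=3, y=-14
Check: 131*(3) + 28*(-14) = 393 - 392 = 1

GCD = 1, x = 3, y = -14


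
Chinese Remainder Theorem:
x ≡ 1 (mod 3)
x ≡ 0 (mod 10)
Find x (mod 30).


M = 3*10 = 30
M1 = M/3 = 10, M2 = M/10 = 3
M1^(-1) mod 3 = 1, M2^(-1) mod 10 = 7
x = 1*10*1 + 0*3*7 = 10
10 mod 30 = 10
Check: 10 mod 3 = 1 ✓, 10 mod 10 = 0 ✓

x ≡ 10 (mod 30)


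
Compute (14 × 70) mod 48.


14 × 70 = 980
980 mod 48 = 20


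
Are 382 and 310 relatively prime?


Euclidean algorithm:
382 = 1 * 310 + 72
310 = 4 * 72 + 22
72 = 3 * 22 + 6
22 = 3 * 6 + 4
6 = 1 * 4 + 2
4 = 2 * 2 + 0
GCD(382, 310) = 2

No, not coprime (GCD = 2)


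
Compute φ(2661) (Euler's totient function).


2661 = 3 × 887
Prime factors: 3, 887
φ(2661) = 2661 × (1-1/3) × (1-1/887)
= 2661 × 2/3 × 886/887 = 1772

φ(2661) = 1772


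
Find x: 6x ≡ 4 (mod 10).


GCD(6, 10) = 2 divides 4
Divide: 3x ≡ 2 (mod 5)
x ≡ 4 (mod 5)


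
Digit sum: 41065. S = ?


4 + 1 + 0 + 6 + 5 = 16


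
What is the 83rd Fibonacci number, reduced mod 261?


F(k) mod 261 for k=1..83:
1, 1, 2, 3, 5, 8, 13, 21, 34, 55, 89, 144, 233, 116, 88, 204, 31, 235, 5, 240, 245, 224, 208, 171, 118, 28, 146, 174, 59, 233, 31, 3, 34, 37, 71, 108, 179, 26, 205, 231, 175, 145, 59, 204, 2, 206, 208, 153, 100, 253, 92, 84, 176, 260, 175, 174, 88, 1, 89, 90, 179, 8, 187, 195, 121, 55, 176, 231, 146, 116, 1, 117, 118, 235, 92, 66, 158, 224, 121, 84, 205, 28, 233
F(83) mod 261 = 233


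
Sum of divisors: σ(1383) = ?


Divisors of 1383: 1, 3, 461, 1383
Sum = 1 + 3 + 461 + 1383 = 1848

σ(1383) = 1848


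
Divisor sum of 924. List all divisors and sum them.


Divisors of 924: 1, 2, 3, 4, 6, 7, 11, 12, 14, 21, 22, 28, 33, 42, 44, 66, 77, 84, 132, 154, 231, 308, 462, 924
Sum = 1 + 2 + 3 + 4 + 6 + 7 + 11 + 12 + 14 + 21 + 22 + 28 + 33 + 42 + 44 + 66 + 77 + 84 + 132 + 154 + 231 + 308 + 462 + 924 = 2688

σ(924) = 2688


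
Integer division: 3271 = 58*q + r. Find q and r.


3271 = 58 * 56 + 23
Check: 3248 + 23 = 3271

q = 56, r = 23


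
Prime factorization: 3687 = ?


3687 / 3 = 1229
1229 / 1229 = 1
3687 = 3 × 1229
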